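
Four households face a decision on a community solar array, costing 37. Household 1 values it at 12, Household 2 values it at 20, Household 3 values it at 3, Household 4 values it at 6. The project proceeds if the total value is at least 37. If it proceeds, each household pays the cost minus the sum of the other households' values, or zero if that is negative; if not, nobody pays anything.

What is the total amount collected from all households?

26

Total value 41 ≥ cost 37, so it is built.
Household 1: others sum to 29; max(0, 37 - 29) = 8.
Household 2: others sum to 21; max(0, 37 - 21) = 16.
Household 3: others sum to 38; max(0, 37 - 38) = 0.
Household 4: others sum to 35; max(0, 37 - 35) = 2.
Total collected = 8 + 16 + 0 + 2 = 26.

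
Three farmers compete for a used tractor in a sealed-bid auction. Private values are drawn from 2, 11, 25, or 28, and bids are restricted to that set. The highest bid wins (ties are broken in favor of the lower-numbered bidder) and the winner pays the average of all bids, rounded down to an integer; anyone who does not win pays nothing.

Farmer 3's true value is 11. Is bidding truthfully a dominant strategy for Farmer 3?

Yes

Check each profile of the others' bids and compare truth against every alternative bid.
Others bid (2, 2): truth gives 6, best alternative gives 2.
Others bid (2, 11): truth gives 0, best alternative gives 0.
Others bid (2, 25): truth gives 0, best alternative gives 0.
Others bid (2, 28): truth gives 0, best alternative gives 0.
Others bid (11, 2): truth gives 0, best alternative gives 0.
Others bid (11, 11): truth gives 0, best alternative gives 0.
(Remaining 10 profiles checked similarly; truth is weakly best in each.)
In every case the truthful bid is at least as good as any alternative, so it is a dominant strategy.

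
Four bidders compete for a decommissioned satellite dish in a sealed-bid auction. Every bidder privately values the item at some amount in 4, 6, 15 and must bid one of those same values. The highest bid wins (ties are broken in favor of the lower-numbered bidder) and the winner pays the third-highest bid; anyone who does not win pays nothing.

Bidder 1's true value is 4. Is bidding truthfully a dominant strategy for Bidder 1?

Yes

Check each profile of the others' bids and compare truth against every alternative bid.
Others bid (4, 6, 6): truth gives 0, best alternative gives -2.
Others bid (6, 4, 6): truth gives 0, best alternative gives -2.
Others bid (6, 6, 4): truth gives 0, best alternative gives -2.
Others bid (6, 6, 6): truth gives 0, best alternative gives -2.
Others bid (4, 4, 4): truth gives 0, best alternative gives 0.
Others bid (4, 4, 6): truth gives 0, best alternative gives 0.
(Remaining 21 profiles checked similarly; truth is weakly best in each.)
In every case the truthful bid is at least as good as any alternative, so it is a dominant strategy.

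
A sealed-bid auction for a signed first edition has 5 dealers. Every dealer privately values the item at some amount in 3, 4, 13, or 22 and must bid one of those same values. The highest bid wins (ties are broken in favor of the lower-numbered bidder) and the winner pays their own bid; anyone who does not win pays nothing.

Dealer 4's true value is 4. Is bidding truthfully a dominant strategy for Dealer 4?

Check each profile of the others' bids and compare truth against every alternative bid.
Others bid (3, 3, 3, 3): truth gives 0, best alternative gives 0.
Others bid (3, 3, 3, 4): truth gives 0, best alternative gives 0.
Others bid (3, 3, 3, 13): truth gives 0, best alternative gives 0.
Others bid (3, 3, 3, 22): truth gives 0, best alternative gives 0.
Others bid (3, 3, 4, 3): truth gives 0, best alternative gives 0.
Others bid (3, 3, 4, 4): truth gives 0, best alternative gives 0.
(Remaining 250 profiles checked similarly; truth is weakly best in each.)
In every case the truthful bid is at least as good as any alternative, so it is a dominant strategy.

Yes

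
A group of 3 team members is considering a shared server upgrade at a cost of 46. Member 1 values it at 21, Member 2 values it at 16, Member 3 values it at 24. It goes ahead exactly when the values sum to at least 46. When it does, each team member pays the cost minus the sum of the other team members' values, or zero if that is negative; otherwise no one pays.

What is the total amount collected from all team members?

16

Total value 61 ≥ cost 46, so it is built.
Member 1: others sum to 40; max(0, 46 - 40) = 6.
Member 2: others sum to 45; max(0, 46 - 45) = 1.
Member 3: others sum to 37; max(0, 46 - 37) = 9.
Total collected = 6 + 1 + 9 = 16.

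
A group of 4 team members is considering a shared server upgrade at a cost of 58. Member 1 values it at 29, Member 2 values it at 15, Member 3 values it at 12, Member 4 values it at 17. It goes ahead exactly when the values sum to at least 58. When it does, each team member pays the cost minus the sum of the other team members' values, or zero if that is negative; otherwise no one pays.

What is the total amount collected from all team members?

Total value 73 ≥ cost 58, so it is built.
Member 1: others sum to 44; max(0, 58 - 44) = 14.
Member 2: others sum to 58; max(0, 58 - 58) = 0.
Member 3: others sum to 61; max(0, 58 - 61) = 0.
Member 4: others sum to 56; max(0, 58 - 56) = 2.
Total collected = 14 + 0 + 0 + 2 = 16.

16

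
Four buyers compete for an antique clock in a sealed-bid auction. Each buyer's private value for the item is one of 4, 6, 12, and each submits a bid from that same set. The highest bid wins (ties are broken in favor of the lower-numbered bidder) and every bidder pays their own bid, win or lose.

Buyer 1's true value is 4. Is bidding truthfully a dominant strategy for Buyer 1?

Consider the case where Buyer 2 bids 4, Buyer 3 bids 4 and Buyer 4 bids 6.
Truthful bid 4: loses but pays 4, utility -4.
Bid 6 instead: wins, pays 6, utility 4 - 6 = -2.
Since -2 > -4, bidding 6 is strictly better here, so truthful bidding is not dominant.

No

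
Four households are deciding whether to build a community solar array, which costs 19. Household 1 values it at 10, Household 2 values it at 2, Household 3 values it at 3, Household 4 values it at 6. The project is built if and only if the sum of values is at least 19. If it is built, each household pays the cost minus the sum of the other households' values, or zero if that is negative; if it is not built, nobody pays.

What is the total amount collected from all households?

13

Total value 21 ≥ cost 19, so it is built.
Household 1: others sum to 11; max(0, 19 - 11) = 8.
Household 2: others sum to 19; max(0, 19 - 19) = 0.
Household 3: others sum to 18; max(0, 19 - 18) = 1.
Household 4: others sum to 15; max(0, 19 - 15) = 4.
Total collected = 8 + 0 + 1 + 4 = 13.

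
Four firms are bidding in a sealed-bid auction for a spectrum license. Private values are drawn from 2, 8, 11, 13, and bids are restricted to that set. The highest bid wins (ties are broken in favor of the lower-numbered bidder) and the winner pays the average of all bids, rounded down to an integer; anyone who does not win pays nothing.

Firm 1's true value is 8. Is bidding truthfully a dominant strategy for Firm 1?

No

Consider the case where Firm 2 bids 2, Firm 3 bids 2 and Firm 4 bids 2.
Truthful bid 8: wins, pays 3, utility 8 - 3 = 5.
Bid 2 instead: wins, pays 2, utility 8 - 2 = 6.
Since 6 > 5, bidding 2 is strictly better here, so truthful bidding is not dominant.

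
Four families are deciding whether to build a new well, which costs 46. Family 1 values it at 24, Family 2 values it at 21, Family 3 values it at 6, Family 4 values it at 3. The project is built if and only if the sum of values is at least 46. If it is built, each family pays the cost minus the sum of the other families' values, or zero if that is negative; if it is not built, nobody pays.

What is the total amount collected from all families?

Total value 54 ≥ cost 46, so it is built.
Family 1: others sum to 30; max(0, 46 - 30) = 16.
Family 2: others sum to 33; max(0, 46 - 33) = 13.
Family 3: others sum to 48; max(0, 46 - 48) = 0.
Family 4: others sum to 51; max(0, 46 - 51) = 0.
Total collected = 16 + 13 + 0 + 0 = 29.

29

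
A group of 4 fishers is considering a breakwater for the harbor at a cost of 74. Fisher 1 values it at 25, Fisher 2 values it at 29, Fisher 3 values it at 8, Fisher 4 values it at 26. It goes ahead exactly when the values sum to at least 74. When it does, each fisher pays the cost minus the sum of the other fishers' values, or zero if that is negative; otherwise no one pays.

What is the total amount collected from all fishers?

Total value 88 ≥ cost 74, so it is built.
Fisher 1: others sum to 63; max(0, 74 - 63) = 11.
Fisher 2: others sum to 59; max(0, 74 - 59) = 15.
Fisher 3: others sum to 80; max(0, 74 - 80) = 0.
Fisher 4: others sum to 62; max(0, 74 - 62) = 12.
Total collected = 11 + 15 + 0 + 12 = 38.

38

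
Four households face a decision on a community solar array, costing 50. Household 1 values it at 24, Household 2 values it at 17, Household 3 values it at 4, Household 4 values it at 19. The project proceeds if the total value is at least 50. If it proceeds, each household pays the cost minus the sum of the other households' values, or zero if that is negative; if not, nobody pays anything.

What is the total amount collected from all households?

18

Total value 64 ≥ cost 50, so it is built.
Household 1: others sum to 40; max(0, 50 - 40) = 10.
Household 2: others sum to 47; max(0, 50 - 47) = 3.
Household 3: others sum to 60; max(0, 50 - 60) = 0.
Household 4: others sum to 45; max(0, 50 - 45) = 5.
Total collected = 10 + 3 + 0 + 5 = 18.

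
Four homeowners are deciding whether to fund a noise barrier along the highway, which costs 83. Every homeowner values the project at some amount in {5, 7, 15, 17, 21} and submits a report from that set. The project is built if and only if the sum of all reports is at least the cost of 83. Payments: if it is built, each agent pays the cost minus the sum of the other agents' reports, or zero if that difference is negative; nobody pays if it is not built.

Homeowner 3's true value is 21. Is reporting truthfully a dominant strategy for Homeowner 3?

Check each profile of the others' reports and compare truth against every alternative report.
Others report (21, 21, 21): truth gives 1, best alternative gives 0.
Others report (5, 5, 5): truth gives 0, best alternative gives 0.
Others report (5, 5, 7): truth gives 0, best alternative gives 0.
Others report (5, 5, 15): truth gives 0, best alternative gives 0.
Others report (5, 5, 17): truth gives 0, best alternative gives 0.
Others report (5, 5, 21): truth gives 0, best alternative gives 0.
(Remaining 119 profiles checked similarly; truth is weakly best in each.)
In every case the truthful report is at least as good as any alternative, so it is a dominant strategy.

Yes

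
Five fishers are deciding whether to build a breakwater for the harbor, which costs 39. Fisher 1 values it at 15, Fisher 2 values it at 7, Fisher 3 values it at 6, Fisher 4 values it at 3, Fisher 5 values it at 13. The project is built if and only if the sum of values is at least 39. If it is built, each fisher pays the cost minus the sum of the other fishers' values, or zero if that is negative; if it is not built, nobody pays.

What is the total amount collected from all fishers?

21

Total value 44 ≥ cost 39, so it is built.
Fisher 1: others sum to 29; max(0, 39 - 29) = 10.
Fisher 2: others sum to 37; max(0, 39 - 37) = 2.
Fisher 3: others sum to 38; max(0, 39 - 38) = 1.
Fisher 4: others sum to 41; max(0, 39 - 41) = 0.
Fisher 5: others sum to 31; max(0, 39 - 31) = 8.
Total collected = 10 + 2 + 1 + 0 + 8 = 21.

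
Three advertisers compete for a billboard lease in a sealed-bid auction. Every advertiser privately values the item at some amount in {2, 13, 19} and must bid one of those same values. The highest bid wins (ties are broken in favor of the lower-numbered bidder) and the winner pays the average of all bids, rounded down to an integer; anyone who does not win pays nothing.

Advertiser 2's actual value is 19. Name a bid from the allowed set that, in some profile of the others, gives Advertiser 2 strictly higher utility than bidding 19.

Suppose Advertiser 1 bids 2 and Advertiser 3 bids 2.
Bid 19: wins, pays 7, utility 19 - 7 = 12.
Bid 13: wins, pays 5, utility 19 - 5 = 14.
So bidding 13 beats truth here (14 > 12).

13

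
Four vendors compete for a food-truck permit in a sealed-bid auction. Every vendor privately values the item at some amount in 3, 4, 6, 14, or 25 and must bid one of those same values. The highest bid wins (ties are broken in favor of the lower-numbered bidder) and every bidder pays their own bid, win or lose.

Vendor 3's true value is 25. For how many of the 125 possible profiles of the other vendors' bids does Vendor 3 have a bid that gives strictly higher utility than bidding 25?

81

Others bid (3, 3, 3): truth gives 0; bid 4 gives 21 > 0. Violating.
Others bid (3, 3, 4): truth gives 0; bid 4 gives 21 > 0. Violating.
Others bid (3, 3, 6): truth gives 0; bid 6 gives 19 > 0. Violating.
Others bid (3, 3, 14): truth gives 0; bid 14 gives 11 > 0. Violating.
Others bid (3, 3, 25): truth gives 0; no alternative beats it.
Others bid (3, 4, 25): truth gives 0; no alternative beats it.
(Checking all 125 profiles: 81 have a profitable deviation, 44 do not.)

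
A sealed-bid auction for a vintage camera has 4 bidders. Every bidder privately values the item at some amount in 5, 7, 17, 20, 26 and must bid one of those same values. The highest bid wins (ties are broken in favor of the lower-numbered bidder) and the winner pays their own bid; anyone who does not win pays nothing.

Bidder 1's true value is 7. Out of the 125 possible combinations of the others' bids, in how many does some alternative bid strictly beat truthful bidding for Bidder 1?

1

Others bid (5, 5, 5): truth gives 0; bid 5 gives 2 > 0. Violating.
Others bid (5, 5, 7): truth gives 0; no alternative beats it.
Others bid (5, 5, 17): truth gives 0; no alternative beats it.
(Checking all 125 profiles: 1 has a profitable deviation, 124 do not.)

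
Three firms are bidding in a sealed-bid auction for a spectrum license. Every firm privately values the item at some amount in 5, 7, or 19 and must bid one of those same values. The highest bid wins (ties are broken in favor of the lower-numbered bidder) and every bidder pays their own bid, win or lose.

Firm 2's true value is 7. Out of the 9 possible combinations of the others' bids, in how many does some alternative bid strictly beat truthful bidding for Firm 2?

Others bid (5, 19): truth gives -7; bid 5 gives -5 > -7. Violating.
Others bid (7, 5): truth gives -7; bid 5 gives -5 > -7. Violating.
Others bid (7, 7): truth gives -7; bid 5 gives -5 > -7. Violating.
Others bid (7, 19): truth gives -7; bid 5 gives -5 > -7. Violating.
Others bid (5, 5): truth gives 0; no alternative beats it.
Others bid (5, 7): truth gives 0; no alternative beats it.
(Checking all 9 profiles: 7 have a profitable deviation, 2 do not.)

7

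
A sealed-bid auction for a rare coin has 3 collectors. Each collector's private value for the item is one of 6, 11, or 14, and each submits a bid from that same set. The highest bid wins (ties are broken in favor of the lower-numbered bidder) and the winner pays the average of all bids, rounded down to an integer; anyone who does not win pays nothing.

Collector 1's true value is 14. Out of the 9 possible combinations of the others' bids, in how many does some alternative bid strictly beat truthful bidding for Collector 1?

4

Others bid (6, 6): truth gives 6; bid 6 gives 8 > 6. Violating.
Others bid (6, 11): truth gives 4; bid 11 gives 5 > 4. Violating.
Others bid (11, 6): truth gives 4; bid 11 gives 5 > 4. Violating.
Others bid (11, 11): truth gives 2; bid 11 gives 3 > 2. Violating.
Others bid (6, 14): truth gives 3; no alternative beats it.
Others bid (11, 14): truth gives 1; no alternative beats it.
(Checking all 9 profiles: 4 have a profitable deviation, 5 do not.)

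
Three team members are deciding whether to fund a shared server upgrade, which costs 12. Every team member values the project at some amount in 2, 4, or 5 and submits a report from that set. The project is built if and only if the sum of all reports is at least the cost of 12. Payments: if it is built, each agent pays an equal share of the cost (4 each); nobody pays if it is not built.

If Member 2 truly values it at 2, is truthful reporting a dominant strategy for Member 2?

Yes

Check each profile of the others' reports and compare truth against every alternative report.
Others report (4, 4): truth gives 0, best alternative gives -2.
Others report (4, 5): truth gives 0, best alternative gives -2.
Others report (5, 4): truth gives 0, best alternative gives -2.
Others report (5, 5): truth gives -2, best alternative gives -2.
Others report (2, 2): truth gives 0, best alternative gives 0.
Others report (2, 4): truth gives 0, best alternative gives 0.
(Remaining 3 profiles checked similarly; truth is weakly best in each.)
In every case the truthful report is at least as good as any alternative, so it is a dominant strategy.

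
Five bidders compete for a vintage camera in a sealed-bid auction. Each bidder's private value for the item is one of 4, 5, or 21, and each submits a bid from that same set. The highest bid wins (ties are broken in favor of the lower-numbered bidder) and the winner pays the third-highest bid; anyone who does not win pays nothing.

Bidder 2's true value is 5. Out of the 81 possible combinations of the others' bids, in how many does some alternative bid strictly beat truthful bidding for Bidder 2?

Others bid (4, 4, 4, 21): truth gives 0; bid 21 gives 1 > 0. Violating.
Others bid (4, 4, 21, 4): truth gives 0; bid 21 gives 1 > 0. Violating.
Others bid (4, 21, 4, 4): truth gives 0; bid 21 gives 1 > 0. Violating.
Others bid (5, 4, 4, 4): truth gives 0; bid 21 gives 1 > 0. Violating.
Others bid (4, 4, 4, 4): truth gives 1; no alternative beats it.
Others bid (4, 4, 4, 5): truth gives 1; no alternative beats it.
(Checking all 81 profiles: 4 have a profitable deviation, 77 do not.)

4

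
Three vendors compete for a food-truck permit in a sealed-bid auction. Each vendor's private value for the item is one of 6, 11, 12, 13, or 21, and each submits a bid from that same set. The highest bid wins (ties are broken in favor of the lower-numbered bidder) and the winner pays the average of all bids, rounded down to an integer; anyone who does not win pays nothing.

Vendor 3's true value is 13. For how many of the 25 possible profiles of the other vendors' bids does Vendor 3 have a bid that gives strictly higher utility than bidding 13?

Others bid (6, 6): truth gives 5; bid 11 gives 6 > 5. Violating.
Others bid (6, 11): truth gives 3; bid 12 gives 4 > 3. Violating.
Others bid (11, 6): truth gives 3; bid 12 gives 4 > 3. Violating.
Others bid (6, 12): truth gives 3; no alternative beats it.
Others bid (6, 13): truth gives 0; no alternative beats it.
(Checking all 25 profiles: 3 have a profitable deviation, 22 do not.)

3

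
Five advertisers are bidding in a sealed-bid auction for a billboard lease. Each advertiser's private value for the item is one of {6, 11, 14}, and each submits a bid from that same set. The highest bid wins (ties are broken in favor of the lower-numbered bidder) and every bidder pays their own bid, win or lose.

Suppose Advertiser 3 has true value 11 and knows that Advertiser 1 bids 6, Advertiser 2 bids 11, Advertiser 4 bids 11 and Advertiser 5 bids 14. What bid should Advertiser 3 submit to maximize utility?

Bid 6: loses but pays 6, utility -6.
Bid 11: loses but pays 11, utility -11.
Bid 14: wins, pays 14, utility 11 - 14 = -3.
The best choice is 14 with utility -3.

14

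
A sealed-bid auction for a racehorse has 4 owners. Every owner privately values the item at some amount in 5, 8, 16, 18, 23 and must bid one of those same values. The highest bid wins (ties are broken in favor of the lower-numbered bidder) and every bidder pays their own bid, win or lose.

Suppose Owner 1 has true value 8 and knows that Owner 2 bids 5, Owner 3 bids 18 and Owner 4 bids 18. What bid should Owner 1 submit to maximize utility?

5

Bid 5: loses but pays 5, utility -5.
Bid 8: loses but pays 8, utility -8.
Bid 16: loses but pays 16, utility -16.
Bid 18: wins, pays 18, utility 8 - 18 = -10.
Bid 23: wins, pays 23, utility 8 - 23 = -15.
The best choice is 5 with utility -5.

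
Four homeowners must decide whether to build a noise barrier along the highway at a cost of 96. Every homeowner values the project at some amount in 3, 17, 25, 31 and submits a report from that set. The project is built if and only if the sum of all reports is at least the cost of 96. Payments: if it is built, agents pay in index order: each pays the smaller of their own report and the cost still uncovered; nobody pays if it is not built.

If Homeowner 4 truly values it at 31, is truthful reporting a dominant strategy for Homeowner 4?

Yes

Check each profile of the others' reports and compare truth against every alternative report.
Others report (17, 25, 25): truth gives 2, best alternative gives 0.
Others report (25, 17, 25): truth gives 2, best alternative gives 0.
Others report (25, 25, 17): truth gives 2, best alternative gives 0.
Others report (31, 31, 31): truth gives 28, best alternative gives 28.
Others report (25, 31, 31): truth gives 22, best alternative gives 22.
Others report (31, 25, 31): truth gives 22, best alternative gives 22.
(Remaining 58 profiles checked similarly; truth is weakly best in each.)
In every case the truthful report is at least as good as any alternative, so it is a dominant strategy.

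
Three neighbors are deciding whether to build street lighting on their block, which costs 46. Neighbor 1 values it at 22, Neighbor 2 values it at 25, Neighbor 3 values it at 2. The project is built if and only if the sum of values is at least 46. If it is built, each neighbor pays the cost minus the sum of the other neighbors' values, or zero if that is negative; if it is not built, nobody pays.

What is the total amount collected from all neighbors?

Total value 49 ≥ cost 46, so it is built.
Neighbor 1: others sum to 27; max(0, 46 - 27) = 19.
Neighbor 2: others sum to 24; max(0, 46 - 24) = 22.
Neighbor 3: others sum to 47; max(0, 46 - 47) = 0.
Total collected = 19 + 22 + 0 = 41.

41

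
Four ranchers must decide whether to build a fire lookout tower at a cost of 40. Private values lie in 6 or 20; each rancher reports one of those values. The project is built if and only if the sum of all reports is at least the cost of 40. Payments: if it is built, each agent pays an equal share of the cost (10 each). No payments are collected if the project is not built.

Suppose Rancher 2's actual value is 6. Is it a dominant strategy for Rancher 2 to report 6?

Yes

Check each profile of the others' reports and compare truth against every alternative report.
Others report (6, 6, 20): truth gives 0, best alternative gives -4.
Others report (6, 20, 6): truth gives 0, best alternative gives -4.
Others report (20, 6, 6): truth gives 0, best alternative gives -4.
Others report (6, 20, 20): truth gives -4, best alternative gives -4.
Others report (20, 6, 20): truth gives -4, best alternative gives -4.
Others report (20, 20, 6): truth gives -4, best alternative gives -4.
(Remaining 2 profiles checked similarly; truth is weakly best in each.)
In every case the truthful report is at least as good as any alternative, so it is a dominant strategy.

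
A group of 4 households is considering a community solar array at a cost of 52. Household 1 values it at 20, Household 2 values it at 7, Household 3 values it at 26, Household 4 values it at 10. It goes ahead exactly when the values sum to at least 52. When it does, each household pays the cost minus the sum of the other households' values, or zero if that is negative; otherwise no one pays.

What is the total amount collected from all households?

24

Total value 63 ≥ cost 52, so it is built.
Household 1: others sum to 43; max(0, 52 - 43) = 9.
Household 2: others sum to 56; max(0, 52 - 56) = 0.
Household 3: others sum to 37; max(0, 52 - 37) = 15.
Household 4: others sum to 53; max(0, 52 - 53) = 0.
Total collected = 9 + 0 + 15 + 0 = 24.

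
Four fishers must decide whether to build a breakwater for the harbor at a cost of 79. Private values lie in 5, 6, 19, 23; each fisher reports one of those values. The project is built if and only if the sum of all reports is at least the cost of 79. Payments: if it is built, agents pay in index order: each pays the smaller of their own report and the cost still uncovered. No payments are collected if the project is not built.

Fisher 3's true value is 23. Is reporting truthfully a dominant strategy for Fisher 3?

No

Consider the case where Fisher 1 reports 19, Fisher 2 reports 19 and Fisher 4 reports 23.
Truthful report 23: project built, pays 23, utility 23 - 23 = 0.
Report 19 instead: project built, pays 19, utility 23 - 19 = 4.
Since 4 > 0, reporting 19 is strictly better here, so truthful reporting is not dominant.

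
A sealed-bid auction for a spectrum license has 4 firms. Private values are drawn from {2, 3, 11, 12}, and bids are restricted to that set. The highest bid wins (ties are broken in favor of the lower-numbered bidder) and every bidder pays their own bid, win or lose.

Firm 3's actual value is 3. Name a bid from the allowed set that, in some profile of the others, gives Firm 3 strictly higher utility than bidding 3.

Suppose Firm 1 bids 2, Firm 2 bids 2 and Firm 4 bids 11.
Bid 3: loses but pays 3, utility -3.
Bid 2: loses but pays 2, utility -2.
So bidding 2 beats truth here (-2 > -3).

2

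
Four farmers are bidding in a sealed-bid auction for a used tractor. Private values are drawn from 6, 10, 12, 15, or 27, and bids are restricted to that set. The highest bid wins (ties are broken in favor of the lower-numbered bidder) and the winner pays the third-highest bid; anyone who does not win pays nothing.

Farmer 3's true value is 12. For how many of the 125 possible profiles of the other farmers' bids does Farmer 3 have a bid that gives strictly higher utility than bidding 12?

Others bid (6, 6, 15): truth gives 0; bid 15 gives 6 > 0. Violating.
Others bid (6, 6, 27): truth gives 0; bid 27 gives 6 > 0. Violating.
Others bid (6, 10, 15): truth gives 0; bid 15 gives 2 > 0. Violating.
Others bid (6, 10, 27): truth gives 0; bid 27 gives 2 > 0. Violating.
Others bid (6, 6, 6): truth gives 6; no alternative beats it.
Others bid (6, 6, 10): truth gives 6; no alternative beats it.
(Checking all 125 profiles: 24 have a profitable deviation, 101 do not.)

24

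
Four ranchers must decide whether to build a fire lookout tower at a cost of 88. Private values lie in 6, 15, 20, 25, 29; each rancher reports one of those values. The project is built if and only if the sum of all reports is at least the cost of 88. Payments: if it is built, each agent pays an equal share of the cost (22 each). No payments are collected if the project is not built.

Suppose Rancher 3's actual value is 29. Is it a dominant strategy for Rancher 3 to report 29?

Yes

Check each profile of the others' reports and compare truth against every alternative report.
Others report (6, 25, 29): truth gives 7, best alternative gives 0.
Others report (6, 29, 25): truth gives 7, best alternative gives 0.
Others report (15, 15, 29): truth gives 7, best alternative gives 0.
Others report (15, 20, 25): truth gives 7, best alternative gives 0.
Others report (15, 25, 20): truth gives 7, best alternative gives 0.
Others report (15, 29, 15): truth gives 7, best alternative gives 0.
(Remaining 119 profiles checked similarly; truth is weakly best in each.)
In every case the truthful report is at least as good as any alternative, so it is a dominant strategy.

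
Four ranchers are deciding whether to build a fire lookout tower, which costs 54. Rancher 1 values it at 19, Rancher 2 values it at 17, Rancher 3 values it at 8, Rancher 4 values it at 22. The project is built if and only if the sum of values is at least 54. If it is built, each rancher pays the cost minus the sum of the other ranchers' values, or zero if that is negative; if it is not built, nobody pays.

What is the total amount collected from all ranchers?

Total value 66 ≥ cost 54, so it is built.
Rancher 1: others sum to 47; max(0, 54 - 47) = 7.
Rancher 2: others sum to 49; max(0, 54 - 49) = 5.
Rancher 3: others sum to 58; max(0, 54 - 58) = 0.
Rancher 4: others sum to 44; max(0, 54 - 44) = 10.
Total collected = 7 + 5 + 0 + 10 = 22.

22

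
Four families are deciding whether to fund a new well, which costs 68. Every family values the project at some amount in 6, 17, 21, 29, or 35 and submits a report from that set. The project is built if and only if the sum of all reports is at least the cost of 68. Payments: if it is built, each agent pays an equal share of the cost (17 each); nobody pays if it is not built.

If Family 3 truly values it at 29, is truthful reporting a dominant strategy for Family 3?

Consider the case where Family 1 reports 6, Family 2 reports 6 and Family 4 reports 21.
Truthful report 29: project not built, utility 0.
Report 35 instead: project built, pays 17, utility 29 - 17 = 12.
Since 12 > 0, reporting 35 is strictly better here, so truthful reporting is not dominant.

No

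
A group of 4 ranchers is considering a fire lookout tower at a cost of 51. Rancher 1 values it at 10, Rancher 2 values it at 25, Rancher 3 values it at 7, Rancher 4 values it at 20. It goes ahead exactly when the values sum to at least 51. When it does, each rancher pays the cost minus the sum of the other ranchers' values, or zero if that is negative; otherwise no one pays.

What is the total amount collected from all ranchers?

Total value 62 ≥ cost 51, so it is built.
Rancher 1: others sum to 52; max(0, 51 - 52) = 0.
Rancher 2: others sum to 37; max(0, 51 - 37) = 14.
Rancher 3: others sum to 55; max(0, 51 - 55) = 0.
Rancher 4: others sum to 42; max(0, 51 - 42) = 9.
Total collected = 0 + 14 + 0 + 9 = 23.

23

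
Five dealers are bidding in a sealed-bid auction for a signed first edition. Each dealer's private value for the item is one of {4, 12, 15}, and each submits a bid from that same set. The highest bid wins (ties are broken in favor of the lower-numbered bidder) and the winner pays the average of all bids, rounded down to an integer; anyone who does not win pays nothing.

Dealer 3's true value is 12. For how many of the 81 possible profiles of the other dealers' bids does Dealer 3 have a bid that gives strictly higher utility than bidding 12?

26

Others bid (4, 4, 4, 15): truth gives 0; bid 15 gives 4 > 0. Violating.
Others bid (4, 4, 12, 15): truth gives 0; bid 15 gives 2 > 0. Violating.
Others bid (4, 4, 15, 4): truth gives 0; bid 15 gives 4 > 0. Violating.
Others bid (4, 4, 15, 12): truth gives 0; bid 15 gives 2 > 0. Violating.
Others bid (4, 4, 4, 4): truth gives 7; no alternative beats it.
Others bid (4, 4, 4, 12): truth gives 5; no alternative beats it.
(Checking all 81 profiles: 26 have a profitable deviation, 55 do not.)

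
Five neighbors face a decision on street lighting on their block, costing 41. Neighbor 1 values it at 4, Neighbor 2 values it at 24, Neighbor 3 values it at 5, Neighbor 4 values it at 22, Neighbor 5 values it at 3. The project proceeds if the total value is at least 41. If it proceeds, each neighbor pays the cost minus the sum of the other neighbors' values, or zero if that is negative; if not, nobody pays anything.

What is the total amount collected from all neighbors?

Total value 58 ≥ cost 41, so it is built.
Neighbor 1: others sum to 54; max(0, 41 - 54) = 0.
Neighbor 2: others sum to 34; max(0, 41 - 34) = 7.
Neighbor 3: others sum to 53; max(0, 41 - 53) = 0.
Neighbor 4: others sum to 36; max(0, 41 - 36) = 5.
Neighbor 5: others sum to 55; max(0, 41 - 55) = 0.
Total collected = 0 + 7 + 0 + 5 + 0 = 12.

12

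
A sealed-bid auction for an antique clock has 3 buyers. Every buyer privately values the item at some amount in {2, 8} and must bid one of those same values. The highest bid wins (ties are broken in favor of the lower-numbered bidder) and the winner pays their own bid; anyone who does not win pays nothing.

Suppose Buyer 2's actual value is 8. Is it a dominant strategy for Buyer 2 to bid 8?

Yes

Check each profile of the others' bids and compare truth against every alternative bid.
Others bid (2, 2): truth gives 0, best alternative gives 0.
Others bid (2, 8): truth gives 0, best alternative gives 0.
Others bid (8, 2): truth gives 0, best alternative gives 0.
Others bid (8, 8): truth gives 0, best alternative gives 0.
In every case the truthful bid is at least as good as any alternative, so it is a dominant strategy.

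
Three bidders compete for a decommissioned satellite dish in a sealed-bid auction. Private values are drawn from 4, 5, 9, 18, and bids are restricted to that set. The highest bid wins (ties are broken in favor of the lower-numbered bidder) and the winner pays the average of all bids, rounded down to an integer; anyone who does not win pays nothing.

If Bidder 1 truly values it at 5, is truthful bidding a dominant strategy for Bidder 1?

Check each profile of the others' bids and compare truth against every alternative bid.
Others bid (4, 5): truth gives 1, best alternative gives 0.
Others bid (5, 4): truth gives 1, best alternative gives 0.
Others bid (4, 4): truth gives 1, best alternative gives 1.
Others bid (4, 9): truth gives 0, best alternative gives 0.
Others bid (4, 18): truth gives 0, best alternative gives 0.
Others bid (5, 5): truth gives 0, best alternative gives 0.
(Remaining 10 profiles checked similarly; truth is weakly best in each.)
In every case the truthful bid is at least as good as any alternative, so it is a dominant strategy.

Yes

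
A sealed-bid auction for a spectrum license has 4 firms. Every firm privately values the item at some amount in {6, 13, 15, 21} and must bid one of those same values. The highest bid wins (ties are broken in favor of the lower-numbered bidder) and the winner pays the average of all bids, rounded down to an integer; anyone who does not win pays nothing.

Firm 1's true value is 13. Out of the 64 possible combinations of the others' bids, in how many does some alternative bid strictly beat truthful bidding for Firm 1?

Others bid (6, 6, 6): truth gives 6; bid 6 gives 7 > 6. Violating.
Others bid (6, 6, 15): truth gives 0; bid 15 gives 3 > 0. Violating.
Others bid (6, 13, 15): truth gives 0; bid 15 gives 1 > 0. Violating.
Others bid (6, 15, 6): truth gives 0; bid 15 gives 3 > 0. Violating.
Others bid (6, 6, 13): truth gives 4; no alternative beats it.
Others bid (6, 6, 21): truth gives 0; no alternative beats it.
(Checking all 64 profiles: 13 have a profitable deviation, 51 do not.)

13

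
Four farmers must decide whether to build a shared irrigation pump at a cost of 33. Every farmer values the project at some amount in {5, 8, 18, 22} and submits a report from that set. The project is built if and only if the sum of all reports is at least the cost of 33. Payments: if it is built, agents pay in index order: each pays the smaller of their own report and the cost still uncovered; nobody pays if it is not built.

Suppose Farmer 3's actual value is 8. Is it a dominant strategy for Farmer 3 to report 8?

Consider the case where Farmer 1 reports 5, Farmer 2 reports 5 and Farmer 4 reports 18.
Truthful report 8: project built, pays 8, utility 8 - 8 = 0.
Report 5 instead: project built, pays 5, utility 8 - 5 = 3.
Since 3 > 0, reporting 5 is strictly better here, so truthful reporting is not dominant.

No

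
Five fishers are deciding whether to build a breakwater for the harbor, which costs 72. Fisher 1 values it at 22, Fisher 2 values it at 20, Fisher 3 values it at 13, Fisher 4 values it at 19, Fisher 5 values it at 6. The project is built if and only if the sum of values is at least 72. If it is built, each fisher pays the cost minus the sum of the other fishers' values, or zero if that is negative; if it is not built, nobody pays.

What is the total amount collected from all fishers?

42

Total value 80 ≥ cost 72, so it is built.
Fisher 1: others sum to 58; max(0, 72 - 58) = 14.
Fisher 2: others sum to 60; max(0, 72 - 60) = 12.
Fisher 3: others sum to 67; max(0, 72 - 67) = 5.
Fisher 4: others sum to 61; max(0, 72 - 61) = 11.
Fisher 5: others sum to 74; max(0, 72 - 74) = 0.
Total collected = 14 + 12 + 5 + 11 + 0 = 42.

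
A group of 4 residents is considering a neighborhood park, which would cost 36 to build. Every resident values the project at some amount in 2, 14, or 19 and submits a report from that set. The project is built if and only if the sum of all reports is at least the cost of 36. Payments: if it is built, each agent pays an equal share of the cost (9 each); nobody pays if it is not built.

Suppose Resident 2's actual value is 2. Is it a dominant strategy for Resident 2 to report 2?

Check each profile of the others' reports and compare truth against every alternative report.
Others report (2, 2, 19): truth gives 0, best alternative gives -7.
Others report (2, 14, 14): truth gives 0, best alternative gives -7.
Others report (2, 19, 2): truth gives 0, best alternative gives -7.
Others report (14, 2, 14): truth gives 0, best alternative gives -7.
Others report (14, 14, 2): truth gives 0, best alternative gives -7.
Others report (19, 2, 2): truth gives 0, best alternative gives -7.
(Remaining 21 profiles checked similarly; truth is weakly best in each.)
In every case the truthful report is at least as good as any alternative, so it is a dominant strategy.

Yes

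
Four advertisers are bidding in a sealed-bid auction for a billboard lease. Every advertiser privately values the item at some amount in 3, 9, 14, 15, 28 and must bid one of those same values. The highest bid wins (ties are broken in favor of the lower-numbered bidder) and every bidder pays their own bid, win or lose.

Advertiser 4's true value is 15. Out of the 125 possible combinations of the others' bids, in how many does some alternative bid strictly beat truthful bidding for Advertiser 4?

106

Others bid (3, 3, 3): truth gives 0; bid 9 gives 6 > 0. Violating.
Others bid (3, 3, 9): truth gives 0; bid 14 gives 1 > 0. Violating.
Others bid (3, 3, 15): truth gives -15; bid 3 gives -3 > -15. Violating.
Others bid (3, 3, 28): truth gives -15; bid 3 gives -3 > -15. Violating.
Others bid (3, 3, 14): truth gives 0; no alternative beats it.
Others bid (3, 9, 14): truth gives 0; no alternative beats it.
(Checking all 125 profiles: 106 have a profitable deviation, 19 do not.)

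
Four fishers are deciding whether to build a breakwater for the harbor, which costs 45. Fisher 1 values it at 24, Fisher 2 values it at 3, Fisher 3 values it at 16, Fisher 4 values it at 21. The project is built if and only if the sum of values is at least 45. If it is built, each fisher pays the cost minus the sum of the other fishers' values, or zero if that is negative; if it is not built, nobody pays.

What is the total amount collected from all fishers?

7

Total value 64 ≥ cost 45, so it is built.
Fisher 1: others sum to 40; max(0, 45 - 40) = 5.
Fisher 2: others sum to 61; max(0, 45 - 61) = 0.
Fisher 3: others sum to 48; max(0, 45 - 48) = 0.
Fisher 4: others sum to 43; max(0, 45 - 43) = 2.
Total collected = 5 + 0 + 0 + 2 = 7.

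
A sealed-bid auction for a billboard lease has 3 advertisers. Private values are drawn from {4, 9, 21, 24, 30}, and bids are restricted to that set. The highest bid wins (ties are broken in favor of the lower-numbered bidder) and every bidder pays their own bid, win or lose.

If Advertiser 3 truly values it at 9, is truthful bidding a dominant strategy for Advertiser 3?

Consider the case where Advertiser 1 bids 4 and Advertiser 2 bids 9.
Truthful bid 9: loses but pays 9, utility -9.
Bid 4 instead: loses but pays 4, utility -4.
Since -4 > -9, bidding 4 is strictly better here, so truthful bidding is not dominant.

No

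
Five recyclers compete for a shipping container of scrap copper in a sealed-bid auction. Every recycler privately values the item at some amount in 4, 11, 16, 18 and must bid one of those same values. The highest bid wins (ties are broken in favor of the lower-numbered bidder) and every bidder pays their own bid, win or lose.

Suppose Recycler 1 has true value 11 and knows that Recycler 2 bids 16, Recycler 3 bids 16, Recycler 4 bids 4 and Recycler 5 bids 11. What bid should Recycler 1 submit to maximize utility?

Bid 4: loses but pays 4, utility -4.
Bid 11: loses but pays 11, utility -11.
Bid 16: wins, pays 16, utility 11 - 16 = -5.
Bid 18: wins, pays 18, utility 11 - 18 = -7.
The best choice is 4 with utility -4.

4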